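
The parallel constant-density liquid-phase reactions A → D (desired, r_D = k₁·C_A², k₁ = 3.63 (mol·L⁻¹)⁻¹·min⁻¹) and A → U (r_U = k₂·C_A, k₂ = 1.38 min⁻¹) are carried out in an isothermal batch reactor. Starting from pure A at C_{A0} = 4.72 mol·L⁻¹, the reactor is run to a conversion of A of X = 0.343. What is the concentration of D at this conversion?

C_A = C_{A0}(1−X) = 3.101 mol·L⁻¹.
Along a PFR/batch, dC_U/dC_A = −r_U/(r_D+r_U) = −k₂/(k₂+k₁·C_A).
Integrating from C_{A0} to C_A: C_U = (1.38/3.63)·ln[(1.38+3.63·4.72)/(1.38+3.63·3.10)] = 0.3802·ln(18.51/12.64) = 0.1452 mol·L⁻¹.
Then C_D = (C_{A0}−C_A) − C_U = 1.619 − 0.1452 = 1.474 mol·L⁻¹.

1.47 mol·L⁻¹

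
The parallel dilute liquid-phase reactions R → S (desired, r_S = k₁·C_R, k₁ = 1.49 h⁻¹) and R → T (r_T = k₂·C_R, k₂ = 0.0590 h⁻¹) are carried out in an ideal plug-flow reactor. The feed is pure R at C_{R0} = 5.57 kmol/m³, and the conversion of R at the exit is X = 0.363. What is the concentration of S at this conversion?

C_R = C_{R0}(1−X) = 3.548 kmol/m³.
Both paths are first order in R, so the instantaneous fraction to S is constant: dC_S/d(−C_R) = k₁/(k₁+k₂) = 0.9619.
C_S = 0.9619·(C_{R0}−C_R) = 0.9619×2.022 = 1.94 kmol/m³.

1.94 kmol/m³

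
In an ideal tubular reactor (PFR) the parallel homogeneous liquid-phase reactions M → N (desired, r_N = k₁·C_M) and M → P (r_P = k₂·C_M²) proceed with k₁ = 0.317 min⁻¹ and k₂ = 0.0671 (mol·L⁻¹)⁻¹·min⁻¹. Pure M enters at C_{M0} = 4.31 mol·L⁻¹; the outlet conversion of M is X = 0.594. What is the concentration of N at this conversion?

C_M = C_{M0}(1−X) = 1.750 mol·L⁻¹.
Along a PFR/batch, dC_N/dC_M = −r_N/(r_N+r_P) = −k₁/(k₁+k₂·C_M).
Integrating from C_{M0} to C_M: C_N = (0.317/0.0671)·ln[(0.317+0.0671·4.31)/(0.317+0.0671·1.75)] = 4.724·ln(0.6062/0.4344) = 1.574 mol·L⁻¹.

1.57 mol·L⁻¹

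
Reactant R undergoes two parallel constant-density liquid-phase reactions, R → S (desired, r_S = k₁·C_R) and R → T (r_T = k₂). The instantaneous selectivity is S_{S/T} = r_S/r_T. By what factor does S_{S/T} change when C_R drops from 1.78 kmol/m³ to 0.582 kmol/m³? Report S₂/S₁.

0.327

S_{S/T} = (k₁/k₂)·C_R, so S₂/S₁ = (C_{R,2}/C_{R,1}).
= 0.582/1.78 = 0.327.
Selectivity toward S falls as C_R falls — high-concentration operation is favoured.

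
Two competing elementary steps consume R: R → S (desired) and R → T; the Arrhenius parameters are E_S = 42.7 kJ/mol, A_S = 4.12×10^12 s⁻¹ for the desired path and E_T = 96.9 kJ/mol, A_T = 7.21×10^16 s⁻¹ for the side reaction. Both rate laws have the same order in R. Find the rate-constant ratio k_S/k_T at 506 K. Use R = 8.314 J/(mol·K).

22.5

k_S/k_T = (A_S/A_T)·exp[−(E_S−E_T)/(RT)] = (A_S/A_T)·exp[(E_T−E_S)/(RT)].
(E_T−E_S)/(RT) = (96.9−42.7)×10³/(8.314×506) = 54200/4207 = 12.88.
k_S/k_T = (4.12×10^12/7.21×10^16)·exp(12.88) = 5.714×10^-5 × 3.938×10^5 = 22.5.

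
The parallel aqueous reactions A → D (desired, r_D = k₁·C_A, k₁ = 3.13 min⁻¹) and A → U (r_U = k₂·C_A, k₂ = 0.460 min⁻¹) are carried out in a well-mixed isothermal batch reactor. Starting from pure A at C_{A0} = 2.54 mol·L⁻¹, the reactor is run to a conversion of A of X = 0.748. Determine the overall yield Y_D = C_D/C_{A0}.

C_A = C_{A0}(1−X) = 0.6401 mol·L⁻¹.
Both paths are first order in A, so the instantaneous fraction to D is constant: dC_D/d(−C_A) = k₁/(k₁+k₂) = 0.8719.
C_D = 0.8719·(C_{A0}−C_A) = 0.8719×1.900 = 1.66 mol·L⁻¹.
Y_D = C_D/C_{A0} = 1.656/2.54 = 0.652.

0.652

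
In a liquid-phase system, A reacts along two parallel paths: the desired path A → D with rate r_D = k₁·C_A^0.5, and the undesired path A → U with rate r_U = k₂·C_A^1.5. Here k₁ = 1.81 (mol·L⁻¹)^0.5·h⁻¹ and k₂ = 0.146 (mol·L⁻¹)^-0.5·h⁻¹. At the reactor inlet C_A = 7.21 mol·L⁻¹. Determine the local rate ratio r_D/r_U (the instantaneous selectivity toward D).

1.72

S_{D/U} = r_D/r_U = (k₁·C_A^0.5)/(k₂·C_A^1.5) = (k₁/k₂)·C_A⁻¹.
= (1.81×7.210^0.5) / (0.146×7.210^1.5) = 4.860/2.827 = 1.72.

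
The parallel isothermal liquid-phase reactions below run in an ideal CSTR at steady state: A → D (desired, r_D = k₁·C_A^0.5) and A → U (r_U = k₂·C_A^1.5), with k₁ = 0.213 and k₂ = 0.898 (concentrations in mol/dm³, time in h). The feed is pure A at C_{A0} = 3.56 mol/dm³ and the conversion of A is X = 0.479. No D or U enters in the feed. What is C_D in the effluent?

0.193 mol/dm³

Exit C_A = C_{A0}(1−X) = 3.56×0.521 = 1.855 mol/dm³.
In a CSTR the entire volume is at exit conditions, so r_D = 0.213×1.855^0.5 = 0.2901 and r_U = 0.898×1.855^1.5 = 2.268.
Fraction of consumed A going to D: r_D/(r_D+r_U) = 0.1134.
C_D = 0.1134·C_{A0}·X = 0.1134×3.56×0.479 = 0.193 mol/dm³.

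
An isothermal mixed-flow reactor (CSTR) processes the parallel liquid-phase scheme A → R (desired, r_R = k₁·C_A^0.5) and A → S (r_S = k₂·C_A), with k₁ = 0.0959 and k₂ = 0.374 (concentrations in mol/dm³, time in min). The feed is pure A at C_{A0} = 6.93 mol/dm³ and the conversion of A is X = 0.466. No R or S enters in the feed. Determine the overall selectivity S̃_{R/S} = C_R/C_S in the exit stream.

Exit C_A = C_{A0}(1−X) = 6.93×0.534 = 3.701 mol/dm³.
Rates in a CSTR are evaluated at the outlet concentration: r_R = 0.0959×3.701^0.5 = 0.1845, r_S = 0.374×3.701 = 1.384.
Overall selectivity = C_R/C_S = r_Rτ/(r_Sτ) = r_R/r_S = 0.133.

0.133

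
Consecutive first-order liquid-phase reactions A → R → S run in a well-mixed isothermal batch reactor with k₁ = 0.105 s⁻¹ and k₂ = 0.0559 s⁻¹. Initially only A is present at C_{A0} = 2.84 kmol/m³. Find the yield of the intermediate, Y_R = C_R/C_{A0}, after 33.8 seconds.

0.262

The intermediate concentration in a first-order A→B→C sequence is C_R = k₁C_{A0}(e^(−k₁t) − e^(−k₂t))/(k₂−k₁).
e^(−k₁t) = e^(−0.105×33.8) = e^(−3.549) = 0.02875; e^(−k₂t) = e^(−1.889) = 0.1512.
C_R = 0.105×2.84/(0.0559−0.105) × (0.02875−0.1512) = (-6.073)×(-0.1224) = 0.7434 kmol/m³.
Y_R = C_R/C_{A0} = 0.7434/2.84 = 0.262.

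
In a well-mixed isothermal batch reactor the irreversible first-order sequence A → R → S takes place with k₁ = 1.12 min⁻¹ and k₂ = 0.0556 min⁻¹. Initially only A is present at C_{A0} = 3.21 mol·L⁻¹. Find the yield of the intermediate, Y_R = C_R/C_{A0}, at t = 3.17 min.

0.852

The intermediate concentration in a first-order A→B→C sequence is C_R = k₁C_{A0}(e^(−k₁t) − e^(−k₂t))/(k₂−k₁).
e^(−k₁t) = e^(−1.12×3.17) = e^(−3.550) = 0.02871; e^(−k₂t) = e^(−0.1763) = 0.8384.
C_R = 1.12×3.21/(0.0556−1.12) × (0.02871−0.8384) = (-3.378)×(-0.8097) = 2.735 mol·L⁻¹.
Y_R = C_R/C_{A0} = 2.735/3.21 = 0.852.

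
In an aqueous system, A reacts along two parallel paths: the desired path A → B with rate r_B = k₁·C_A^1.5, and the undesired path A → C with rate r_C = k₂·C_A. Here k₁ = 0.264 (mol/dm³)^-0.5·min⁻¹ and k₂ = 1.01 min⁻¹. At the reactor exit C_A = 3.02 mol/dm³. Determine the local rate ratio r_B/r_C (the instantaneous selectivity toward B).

S_{B/C} = r_B/r_C = (k₁·C_A^1.5)/(k₂·C_A) = (k₁/k₂)·C_A^0.5.
= (0.264×3.020^1.5) / (1.01×3.020) = 1.386/3.050 = 0.454.
Since the desired path is higher order in A, keeping C_A high (PFR or concentrated feed) favours B.

0.454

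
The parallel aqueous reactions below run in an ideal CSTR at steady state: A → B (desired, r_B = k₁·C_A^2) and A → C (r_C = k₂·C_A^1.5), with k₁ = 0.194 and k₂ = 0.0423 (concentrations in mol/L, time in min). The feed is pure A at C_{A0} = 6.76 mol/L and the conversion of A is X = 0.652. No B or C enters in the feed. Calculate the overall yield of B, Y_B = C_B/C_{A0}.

Exit C_A = C_{A0}(1−X) = 6.76×0.348 = 2.352 mol/L.
In a CSTR the entire volume is at exit conditions, so r_B = 0.194×2.352^2 = 1.074 and r_C = 0.0423×2.352^1.5 = 0.1526.
Fraction of consumed A going to B: r_B/(r_B+r_C) = 0.8755.
C_B = 0.8755·C_{A0}·X = 0.8755×6.76×0.652 = 3.86 mol/L; Y_B = C_B/C_{A0} = 0.571.

0.571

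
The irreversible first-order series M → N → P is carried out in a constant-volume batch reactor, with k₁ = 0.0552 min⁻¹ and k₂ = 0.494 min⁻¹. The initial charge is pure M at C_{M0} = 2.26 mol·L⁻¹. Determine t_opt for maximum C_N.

Setting dC_N/dt = 0 gives t_opt = ln(k₂/k₁)/(k₂−k₁).
= ln(0.494/0.0552)/(0.494−0.0552) = ln(8.949)/0.4388 = 2.192/0.4388 = 4.99 min.

4.99 min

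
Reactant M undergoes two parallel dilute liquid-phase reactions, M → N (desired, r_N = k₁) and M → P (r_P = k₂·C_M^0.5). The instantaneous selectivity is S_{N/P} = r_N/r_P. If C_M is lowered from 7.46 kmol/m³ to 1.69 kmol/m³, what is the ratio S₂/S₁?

S_{N/P} = (k₁/k₂)·C_M^-0.5, so S₂/S₁ = (C_{M,2}/C_{M,1})^-0.5.
= (1.69/7.46)^(-0.5) = (0.2265)^(-0.5) = 2.10.
Selectivity toward N rises as C_M falls — low-concentration operation is favoured.

2.10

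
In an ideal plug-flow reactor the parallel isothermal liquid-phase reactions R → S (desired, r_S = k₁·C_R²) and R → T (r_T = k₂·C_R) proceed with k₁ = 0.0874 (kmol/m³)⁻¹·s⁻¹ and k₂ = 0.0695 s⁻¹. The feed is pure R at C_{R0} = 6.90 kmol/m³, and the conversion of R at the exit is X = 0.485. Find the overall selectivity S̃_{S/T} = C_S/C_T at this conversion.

C_R = C_{R0}(1−X) = 3.554 kmol/m³.
Along a PFR/batch, dC_T/dC_R = −r_T/(r_S+r_T) = −k₂/(k₂+k₁·C_R).
Integrating from C_{R0} to C_R: C_T = (0.0695/0.0874)·ln[(0.0695+0.0874·6.90)/(0.0695+0.0874·3.55)] = 0.7952·ln(0.6726/0.3801) = 0.4538 kmol/m³.
Then C_S = (C_{R0}−C_R) − C_T = 3.347 − 0.4538 = 2.893 kmol/m³.
S̃_{S/T} = C_S/C_T = 2.893/0.4538 = 6.37.

6.37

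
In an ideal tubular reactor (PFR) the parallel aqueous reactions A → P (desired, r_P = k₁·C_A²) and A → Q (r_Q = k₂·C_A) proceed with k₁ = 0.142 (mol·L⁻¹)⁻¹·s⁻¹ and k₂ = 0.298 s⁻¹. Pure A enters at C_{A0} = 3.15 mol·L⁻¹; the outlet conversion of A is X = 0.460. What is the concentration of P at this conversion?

0.771 mol·L⁻¹

C_A = C_{A0}(1−X) = 1.701 mol·L⁻¹.
Along a PFR/batch, dC_Q/dC_A = −r_Q/(r_P+r_Q) = −k₂/(k₂+k₁·C_A).
Integrating from C_{A0} to C_A: C_Q = (0.298/0.142)·ln[(0.298+0.142·3.15)/(0.298+0.142·1.70)] = 2.099·ln(0.7453/0.5395) = 0.6780 mol·L⁻¹.
Then C_P = (C_{A0}−C_A) − C_Q = 1.449 − 0.6780 = 0.7710 mol·L⁻¹.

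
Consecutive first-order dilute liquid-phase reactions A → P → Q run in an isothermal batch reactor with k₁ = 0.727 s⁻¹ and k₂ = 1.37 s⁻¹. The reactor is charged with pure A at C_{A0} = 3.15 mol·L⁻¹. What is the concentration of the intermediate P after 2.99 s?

0.346 mol·L⁻¹

The intermediate concentration in a first-order A→B→C sequence is C_P = k₁C_{A0}(e^(−k₁t) − e^(−k₂t))/(k₂−k₁).
e^(−k₁t) = e^(−0.727×2.99) = e^(−2.174) = 0.1138; e^(−k₂t) = e^(−4.096) = 0.01663.
C_P = 0.727×3.15/(1.37−0.727) × (0.1138−0.01663) = 3.562×0.09712 = 0.3459 mol·L⁻¹.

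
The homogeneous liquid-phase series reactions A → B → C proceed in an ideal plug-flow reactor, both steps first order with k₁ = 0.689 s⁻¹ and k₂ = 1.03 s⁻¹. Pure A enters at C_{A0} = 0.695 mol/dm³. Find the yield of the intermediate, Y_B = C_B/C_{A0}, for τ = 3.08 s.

0.157

Solving the coupled first-order balances gives C_B(τ) = [k₁/(k₂−k₁)]·C_{A0}·(e^(−k₁τ) − e^(−k₂τ)).
e^(−k₁τ) = e^(−0.689×3.08) = e^(−2.122) = 0.1198; e^(−k₂τ) = e^(−3.172) = 0.04190.
C_B = 0.689×0.695/(1.03−0.689) × (0.1198−0.04190) = 1.404×0.07787 = 0.1094 mol/dm³.
Y_B = C_B/C_{A0} = 0.1094/0.695 = 0.157.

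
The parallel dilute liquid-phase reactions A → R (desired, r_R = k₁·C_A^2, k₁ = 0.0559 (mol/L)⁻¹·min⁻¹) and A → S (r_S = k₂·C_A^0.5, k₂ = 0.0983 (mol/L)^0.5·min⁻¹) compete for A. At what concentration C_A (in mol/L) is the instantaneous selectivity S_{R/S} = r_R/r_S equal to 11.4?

7.38 mol/L

S_{R/S} = (k₁/k₂)·C_A^1.5 ⇒ C_A = (S·k₂/k₁)^(1/1.5).
= (11.4×0.0983/0.0559)^(0.6667) = (20.05)^(0.6667) = 7.38 mol/L.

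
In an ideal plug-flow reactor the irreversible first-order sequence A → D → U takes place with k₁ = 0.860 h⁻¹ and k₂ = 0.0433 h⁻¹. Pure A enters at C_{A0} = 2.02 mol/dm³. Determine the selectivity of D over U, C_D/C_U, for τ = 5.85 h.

The intermediate concentration in a first-order A→B→C sequence is C_D = k₁C_{A0}(e^(−k₁τ) − e^(−k₂τ))/(k₂−k₁).
e^(−k₁τ) = e^(−0.860×5.85) = e^(−5.031) = 0.006532; e^(−k₂τ) = e^(−0.2533) = 0.7762.
C_D = 0.860×2.02/(0.0433−0.860) × (0.006532−0.7762) = (-2.127)×(-0.7697) = 1.637 mol/dm³.
C_A = C_{A0}e^(−k₁τ) = 0.01320 mol/dm³, so C_U = C_{A0}−C_A−C_D = 0.3696 mol/dm³; C_D/C_U = 4.43.

4.43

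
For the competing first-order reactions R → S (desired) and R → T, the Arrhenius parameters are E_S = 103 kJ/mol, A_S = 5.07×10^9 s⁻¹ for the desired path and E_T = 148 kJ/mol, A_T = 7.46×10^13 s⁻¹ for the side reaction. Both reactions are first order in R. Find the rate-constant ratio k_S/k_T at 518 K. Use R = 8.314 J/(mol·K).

2.35

With equal orders, S_{S/T} = k_S/k_T = (A_S/A_T)·exp[(E_T−E_S)/(RT)].
(E_T−E_S)/(RT) = (148−103)×10³/(8.314×518) = 45000/4307 = 10.45.
k_S/k_T = (5.07×10^9/7.46×10^13)·exp(10.45) = 6.796×10^-5 × 34508 = 2.35.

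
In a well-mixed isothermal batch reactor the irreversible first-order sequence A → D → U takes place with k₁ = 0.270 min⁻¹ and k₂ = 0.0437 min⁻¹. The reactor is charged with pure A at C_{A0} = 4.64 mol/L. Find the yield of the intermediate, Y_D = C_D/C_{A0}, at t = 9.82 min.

0.693

The intermediate concentration in a first-order A→B→C sequence is C_D = k₁C_{A0}(e^(−k₁t) − e^(−k₂t))/(k₂−k₁).
e^(−k₁t) = e^(−0.270×9.82) = e^(−2.651) = 0.07055; e^(−k₂t) = e^(−0.4291) = 0.6511.
C_D = 0.270×4.64/(0.0437−0.270) × (0.07055−0.6511) = (-5.536)×(-0.5805) = 3.214 mol/L.
Y_D = C_D/C_{A0} = 3.214/4.64 = 0.693.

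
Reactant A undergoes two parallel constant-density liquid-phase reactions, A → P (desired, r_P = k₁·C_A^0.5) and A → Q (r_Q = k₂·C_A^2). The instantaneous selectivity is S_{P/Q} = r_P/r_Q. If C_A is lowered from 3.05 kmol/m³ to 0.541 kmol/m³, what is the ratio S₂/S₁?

S_{P/Q} = (k₁/k₂)·C_A^-1.5, so S₂/S₁ = (C_{A,2}/C_{A,1})^-1.5.
= (0.541/3.05)^(-1.5) = (0.1774)^(-1.5) = 13.4.

13.4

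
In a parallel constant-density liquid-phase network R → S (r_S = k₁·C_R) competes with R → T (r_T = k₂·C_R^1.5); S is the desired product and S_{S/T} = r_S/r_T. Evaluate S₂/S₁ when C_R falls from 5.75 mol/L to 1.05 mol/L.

S_{S/T} = (k₁/k₂)·C_R^-0.5, so S₂/S₁ = (C_{R,2}/C_{R,1})^-0.5.
= (1.05/5.75)^(-0.5) = (0.1826)^(-0.5) = 2.34.

2.34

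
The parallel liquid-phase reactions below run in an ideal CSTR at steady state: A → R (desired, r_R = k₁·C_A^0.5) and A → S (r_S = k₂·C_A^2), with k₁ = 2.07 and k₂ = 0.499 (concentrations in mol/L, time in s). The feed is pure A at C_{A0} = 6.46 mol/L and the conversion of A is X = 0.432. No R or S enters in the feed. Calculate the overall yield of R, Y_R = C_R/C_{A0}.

0.160

Exit C_A = C_{A0}(1−X) = 6.46×0.568 = 3.669 mol/L.
Rates in a CSTR are evaluated at the outlet concentration: r_R = 2.07×3.669^0.5 = 3.965, r_S = 0.499×3.669^2 = 6.718.
Fraction of consumed A going to R: r_R/(r_R+r_S) = 0.3711.
C_R = 0.3711·C_{A0}·X = 0.3711×6.46×0.432 = 1.04 mol/L; Y_R = C_R/C_{A0} = 0.160.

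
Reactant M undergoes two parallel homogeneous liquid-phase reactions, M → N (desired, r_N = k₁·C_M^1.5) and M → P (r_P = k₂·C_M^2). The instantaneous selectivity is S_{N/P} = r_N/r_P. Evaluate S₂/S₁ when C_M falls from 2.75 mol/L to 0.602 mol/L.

S_{N/P} = (k₁/k₂)·C_M^-0.5, so S₂/S₁ = (C_{M,2}/C_{M,1})^-0.5.
= (0.602/2.75)^(-0.5) = (0.2189)^(-0.5) = 2.14.

2.14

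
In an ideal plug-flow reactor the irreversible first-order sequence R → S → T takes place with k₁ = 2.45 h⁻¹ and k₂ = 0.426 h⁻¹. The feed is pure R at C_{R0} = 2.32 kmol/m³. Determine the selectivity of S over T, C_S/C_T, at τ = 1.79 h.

1.25

The intermediate concentration in a first-order A→B→C sequence is C_S = k₁C_{R0}(e^(−k₁τ) − e^(−k₂τ))/(k₂−k₁).
e^(−k₁τ) = e^(−2.45×1.79) = e^(−4.386) = 0.01246; e^(−k₂τ) = e^(−0.7625) = 0.4665.
C_S = 2.45×2.32/(0.426−2.45) × (0.01246−0.4665) = (-2.808)×(-0.4540) = 1.275 kmol/m³.
C_R = C_{R0}e^(−k₁τ) = 0.02890 kmol/m³, so C_T = C_{R0}−C_R−C_S = 1.016 kmol/m³; C_S/C_T = 1.25.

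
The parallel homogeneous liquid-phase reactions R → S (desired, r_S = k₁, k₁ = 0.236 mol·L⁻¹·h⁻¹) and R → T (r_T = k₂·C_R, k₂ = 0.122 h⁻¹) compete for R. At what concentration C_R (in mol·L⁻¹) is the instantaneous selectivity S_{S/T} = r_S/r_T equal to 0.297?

6.51 mol·L⁻¹

S_{S/T} = (k₁/k₂)·C_R⁻¹ ⇒ C_R = (S·k₂/k₁)^(-1).
= (0.297×0.122/0.236)^(-1) = (0.1535)^(-1) = 6.51 mol·L⁻¹.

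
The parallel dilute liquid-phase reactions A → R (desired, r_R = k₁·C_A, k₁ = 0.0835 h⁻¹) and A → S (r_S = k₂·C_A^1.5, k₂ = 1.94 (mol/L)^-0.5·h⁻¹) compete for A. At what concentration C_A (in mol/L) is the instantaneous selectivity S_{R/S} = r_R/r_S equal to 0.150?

S_{R/S} = (k₁/k₂)·C_A^-0.5 ⇒ C_A = (S·k₂/k₁)^(-2).
= (0.150×1.94/0.0835)^(-2) = (3.485)^(-2) = 0.0823 mol/L.

0.0823 mol/L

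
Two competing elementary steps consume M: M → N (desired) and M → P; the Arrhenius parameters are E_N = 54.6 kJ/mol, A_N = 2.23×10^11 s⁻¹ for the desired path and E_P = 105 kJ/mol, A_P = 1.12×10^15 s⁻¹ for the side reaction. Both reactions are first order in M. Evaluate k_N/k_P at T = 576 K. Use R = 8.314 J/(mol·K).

7.41

Since both paths have the same order in M, the concentration cancels and S_{N/P} = k_N/k_P = (A_N/A_P)·exp[(E_P−E_N)/(RT)].
(E_P−E_N)/(RT) = (105−54.6)×10³/(8.314×576) = 50400/4789 = 10.52.
k_N/k_P = (2.23×10^11/1.12×10^15)·exp(10.52) = 1.991×10^-4 × 37213 = 7.41.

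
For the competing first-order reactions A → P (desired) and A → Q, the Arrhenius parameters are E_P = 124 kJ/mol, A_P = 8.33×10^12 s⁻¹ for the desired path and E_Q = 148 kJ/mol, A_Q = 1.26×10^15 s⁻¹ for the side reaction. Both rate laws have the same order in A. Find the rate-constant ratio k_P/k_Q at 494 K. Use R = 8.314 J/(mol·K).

2.28

With equal orders, S_{P/Q} = k_P/k_Q = (A_P/A_Q)·exp[(E_Q−E_P)/(RT)].
(E_Q−E_P)/(RT) = (148−124)×10³/(8.314×494) = 24000/4107 = 5.844.
k_P/k_Q = (8.33×10^12/1.26×10^15)·exp(5.844) = 0.006611 × 345.0 = 2.28.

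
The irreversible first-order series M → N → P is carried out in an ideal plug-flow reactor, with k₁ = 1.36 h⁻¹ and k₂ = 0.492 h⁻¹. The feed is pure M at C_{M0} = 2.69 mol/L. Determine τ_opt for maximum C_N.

For first-order series the maximum of C_N occurs at τ_opt = ln(k₂/k₁)/(k₂−k₁).
= ln(0.492/1.36)/(0.492−1.36) = ln(0.3618)/-0.8680 = -1.017/-0.8680 = 1.17 h.

1.17 h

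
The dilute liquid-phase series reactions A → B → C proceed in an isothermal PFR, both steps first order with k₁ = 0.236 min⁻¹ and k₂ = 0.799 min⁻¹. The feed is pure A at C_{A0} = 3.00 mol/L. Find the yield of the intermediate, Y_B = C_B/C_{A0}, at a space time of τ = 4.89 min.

0.124

Solving the coupled first-order balances gives C_B(τ) = [k₁/(k₂−k₁)]·C_{A0}·(e^(−k₁τ) − e^(−k₂τ)).
e^(−k₁τ) = e^(−0.236×4.89) = e^(−1.154) = 0.3154; e^(−k₂τ) = e^(−3.907) = 0.02010.
C_B = 0.236×3.00/(0.799−0.236) × (0.3154−0.02010) = 1.258×0.2953 = 0.3713 mol/L.
Y_B = C_B/C_{A0} = 0.3713/3.00 = 0.124.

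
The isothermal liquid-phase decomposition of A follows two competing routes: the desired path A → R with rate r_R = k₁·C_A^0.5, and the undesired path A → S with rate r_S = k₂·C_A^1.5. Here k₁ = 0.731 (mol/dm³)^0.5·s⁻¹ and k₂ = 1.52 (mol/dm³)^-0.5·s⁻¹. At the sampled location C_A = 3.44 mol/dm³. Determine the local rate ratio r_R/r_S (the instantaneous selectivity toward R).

S_{R/S} = r_R/r_S = (k₁·C_A^0.5)/(k₂·C_A^1.5) = (k₁/k₂)·C_A⁻¹.
= (0.731×3.440^0.5) / (1.52×3.440^1.5) = 1.356/9.698 = 0.140.

0.140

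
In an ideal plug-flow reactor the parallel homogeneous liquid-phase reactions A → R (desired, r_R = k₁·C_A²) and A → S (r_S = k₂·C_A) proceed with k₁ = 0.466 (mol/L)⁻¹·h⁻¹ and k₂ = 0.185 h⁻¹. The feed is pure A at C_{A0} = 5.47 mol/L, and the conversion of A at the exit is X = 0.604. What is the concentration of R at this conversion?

C_A = C_{A0}(1−X) = 2.166 mol/L.
Along a PFR/batch, dC_S/dC_A = −r_S/(r_R+r_S) = −k₂/(k₂+k₁·C_A).
Integrating from C_{A0} to C_A: C_S = (0.185/0.466)·ln[(0.185+0.466·5.47)/(0.185+0.466·2.17)] = 0.3970·ln(2.734/1.194) = 0.3288 mol/L.
Then C_R = (C_{A0}−C_A) − C_S = 3.304 − 0.3288 = 2.975 mol/L.

2.98 mol/L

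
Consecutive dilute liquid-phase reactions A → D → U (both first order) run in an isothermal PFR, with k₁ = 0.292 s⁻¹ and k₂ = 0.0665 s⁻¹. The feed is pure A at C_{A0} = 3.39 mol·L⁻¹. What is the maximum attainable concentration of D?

2.19 mol·L⁻¹

Evaluating C_D at τ_opt = ln(k₂/k₁)/(k₂−k₁) gives C_{D,max}/C_{A0} = (k₁/k₂)^[k₂/(k₂−k₁)].
= (0.292/0.0665)^(0.0665/(0.0665−0.292)) = (4.391)^(-0.2949) = 0.6464.
C_{D,max} = 0.6464×3.39 = 2.19 mol·L⁻¹.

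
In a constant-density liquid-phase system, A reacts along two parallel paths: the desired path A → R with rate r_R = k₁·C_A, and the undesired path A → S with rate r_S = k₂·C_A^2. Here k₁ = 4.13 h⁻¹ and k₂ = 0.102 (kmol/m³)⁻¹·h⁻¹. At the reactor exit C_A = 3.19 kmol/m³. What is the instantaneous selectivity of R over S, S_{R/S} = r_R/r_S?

S_{R/S} = r_R/r_S = (k₁·C_A)/(k₂·C_A^2) = (k₁/k₂)·C_A⁻¹.
= (4.13×3.190) / (0.102×3.190^2) = 13.17/1.038 = 12.7.

12.7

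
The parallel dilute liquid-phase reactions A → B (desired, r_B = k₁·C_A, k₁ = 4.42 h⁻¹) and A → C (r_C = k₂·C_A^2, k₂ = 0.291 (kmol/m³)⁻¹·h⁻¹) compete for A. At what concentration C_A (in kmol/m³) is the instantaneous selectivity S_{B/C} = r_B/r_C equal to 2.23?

S_{B/C} = (k₁/k₂)·C_A⁻¹ ⇒ C_A = (S·k₂/k₁)^(-1).
= (2.23×0.291/4.42)^(-1) = (0.1468)^(-1) = 6.81 kmol/m³.

6.81 kmol/m³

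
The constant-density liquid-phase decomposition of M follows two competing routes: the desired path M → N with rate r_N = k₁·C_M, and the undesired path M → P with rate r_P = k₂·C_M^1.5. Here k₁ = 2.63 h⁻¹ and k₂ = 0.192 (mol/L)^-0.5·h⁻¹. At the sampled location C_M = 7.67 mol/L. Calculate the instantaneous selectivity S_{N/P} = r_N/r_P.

S_{N/P} = r_N/r_P = (k₁·C_M)/(k₂·C_M^1.5) = (k₁/k₂)·C_M^-0.5.
= (2.63×7.670) / (0.192×7.670^1.5) = 20.17/4.078 = 4.95.
The undesired path is higher order in M, so low C_M (CSTR or dilute feed) favours N.

4.95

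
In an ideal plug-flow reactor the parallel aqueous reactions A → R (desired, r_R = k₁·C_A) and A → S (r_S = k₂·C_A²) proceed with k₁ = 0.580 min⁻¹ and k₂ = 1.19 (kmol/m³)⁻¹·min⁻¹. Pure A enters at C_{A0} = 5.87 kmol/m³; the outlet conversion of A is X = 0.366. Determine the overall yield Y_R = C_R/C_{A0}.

C_A = C_{A0}(1−X) = 3.722 kmol/m³.
Along a PFR/batch, dC_R/dC_A = −r_R/(r_R+r_S) = −k₁/(k₁+k₂·C_A).
Integrating from C_{A0} to C_A: C_R = (0.580/1.19)·ln[(0.580+1.19·5.87)/(0.580+1.19·3.72)] = 0.4874·ln(7.565/5.009) = 0.2010 kmol/m³.
Y_R = C_R/C_{A0} = 0.2010/5.87 = 0.0342.

0.0342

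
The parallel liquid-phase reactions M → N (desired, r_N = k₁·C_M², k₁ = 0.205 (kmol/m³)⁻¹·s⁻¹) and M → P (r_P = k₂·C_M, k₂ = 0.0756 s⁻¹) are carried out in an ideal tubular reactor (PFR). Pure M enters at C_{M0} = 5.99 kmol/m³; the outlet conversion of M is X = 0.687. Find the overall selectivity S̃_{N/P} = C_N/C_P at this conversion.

C_M = C_{M0}(1−X) = 1.875 kmol/m³.
Along a PFR/batch, dC_P/dC_M = −r_P/(r_N+r_P) = −k₂/(k₂+k₁·C_M).
Integrating from C_{M0} to C_M: C_P = (0.0756/0.205)·ln[(0.0756+0.205·5.99)/(0.0756+0.205·1.87)] = 0.3688·ln(1.304/0.4599) = 0.3842 kmol/m³.
Then C_N = (C_{M0}−C_M) − C_P = 4.115 − 0.3842 = 3.731 kmol/m³.
S̃_{N/P} = C_N/C_P = 3.731/0.3842 = 9.71.

9.71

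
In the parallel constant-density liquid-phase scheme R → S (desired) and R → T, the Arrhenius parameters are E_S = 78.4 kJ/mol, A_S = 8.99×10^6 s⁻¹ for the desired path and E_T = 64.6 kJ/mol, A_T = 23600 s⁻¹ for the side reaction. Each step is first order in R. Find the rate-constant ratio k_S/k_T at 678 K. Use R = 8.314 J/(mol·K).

32.9

Since both paths have the same order in R, the concentration cancels and S_{S/T} = k_S/k_T = (A_S/A_T)·exp[(E_T−E_S)/(RT)].
(E_T−E_S)/(RT) = (64.6−78.4)×10³/(8.314×678) = -13800/5637 = -2.448.
k_S/k_T = (8.99×10^6/23600)·exp(-2.448) = 380.9 × 0.08645 = 32.9.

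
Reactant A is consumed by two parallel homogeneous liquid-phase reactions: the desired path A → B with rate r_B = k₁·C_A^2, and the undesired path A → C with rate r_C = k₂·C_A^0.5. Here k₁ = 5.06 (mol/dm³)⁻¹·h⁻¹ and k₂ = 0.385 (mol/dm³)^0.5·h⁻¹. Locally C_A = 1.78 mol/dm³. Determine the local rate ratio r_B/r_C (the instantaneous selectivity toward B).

S_{B/C} = r_B/r_C = (k₁·C_A^2)/(k₂·C_A^0.5) = (k₁/k₂)·C_A^1.5.
= (5.06×1.780^2) / (0.385×1.780^0.5) = 16.03/0.5137 = 31.2.
Since the desired path is higher order in A, keeping C_A high (PFR or concentrated feed) favours B.

31.2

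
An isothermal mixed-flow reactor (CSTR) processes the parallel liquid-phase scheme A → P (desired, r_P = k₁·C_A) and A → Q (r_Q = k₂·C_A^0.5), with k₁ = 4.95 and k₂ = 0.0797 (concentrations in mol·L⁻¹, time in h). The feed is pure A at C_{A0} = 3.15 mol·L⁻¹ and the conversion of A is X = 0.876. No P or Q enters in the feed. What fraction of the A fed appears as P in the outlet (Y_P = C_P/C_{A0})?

Exit C_A = C_{A0}(1−X) = 3.15×0.124 = 0.3906 mol·L⁻¹.
Rates in a CSTR are evaluated at the outlet concentration: r_P = 4.95×0.3906 = 1.933, r_Q = 0.0797×0.3906^0.5 = 0.04981.
Fraction of consumed A going to P: r_P/(r_P+r_Q) = 0.9749.
C_P = 0.9749·C_{A0}·X = 0.9749×3.15×0.876 = 2.69 mol·L⁻¹; Y_P = C_P/C_{A0} = 0.854.

0.854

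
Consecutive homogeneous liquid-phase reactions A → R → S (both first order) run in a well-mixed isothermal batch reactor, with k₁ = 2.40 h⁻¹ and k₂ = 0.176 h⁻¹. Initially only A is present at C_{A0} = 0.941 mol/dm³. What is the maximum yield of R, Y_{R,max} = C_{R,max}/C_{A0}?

Evaluating C_R at t_opt = ln(k₂/k₁)/(k₂−k₁) gives C_{R,max}/C_{A0} = (k₁/k₂)^[k₂/(k₂−k₁)].
= (2.40/0.176)^(0.176/(0.176−2.40)) = (13.64)^(-0.07914) = 0.8132.

0.813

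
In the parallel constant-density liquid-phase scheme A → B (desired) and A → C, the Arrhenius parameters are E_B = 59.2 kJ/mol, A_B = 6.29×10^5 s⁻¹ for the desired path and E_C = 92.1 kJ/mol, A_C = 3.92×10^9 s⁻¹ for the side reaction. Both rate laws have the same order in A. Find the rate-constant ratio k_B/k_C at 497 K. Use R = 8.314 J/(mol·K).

k_B/k_C = (A_B/A_C)·exp[−(E_B−E_C)/(RT)] = (A_B/A_C)·exp[(E_C−E_B)/(RT)].
(E_C−E_B)/(RT) = (92.1−59.2)×10³/(8.314×497) = 32900/4132 = 7.962.
k_B/k_C = (6.29×10^5/3.92×10^9)·exp(7.962) = 1.605×10^-4 × 2870 = 0.461.
Since E_B < E_C, lowering the temperature improves selectivity toward B.

0.461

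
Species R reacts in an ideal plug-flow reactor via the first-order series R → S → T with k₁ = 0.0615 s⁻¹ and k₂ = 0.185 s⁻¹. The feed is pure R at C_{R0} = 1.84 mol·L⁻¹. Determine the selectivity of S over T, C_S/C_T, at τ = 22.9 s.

0.179

The intermediate concentration in a first-order A→B→C sequence is C_S = k₁C_{R0}(e^(−k₁τ) − e^(−k₂τ))/(k₂−k₁).
e^(−k₁τ) = e^(−0.0615×22.9) = e^(−1.408) = 0.2445; e^(−k₂τ) = e^(−4.236) = 0.01446.
C_S = 0.0615×1.84/(0.185−0.0615) × (0.2445−0.01446) = 0.9163×0.2301 = 0.2108 mol·L⁻¹.
C_R = C_{R0}e^(−k₁τ) = 0.4500 mol·L⁻¹, so C_T = C_{R0}−C_R−C_S = 1.179 mol·L⁻¹; C_S/C_T = 0.179.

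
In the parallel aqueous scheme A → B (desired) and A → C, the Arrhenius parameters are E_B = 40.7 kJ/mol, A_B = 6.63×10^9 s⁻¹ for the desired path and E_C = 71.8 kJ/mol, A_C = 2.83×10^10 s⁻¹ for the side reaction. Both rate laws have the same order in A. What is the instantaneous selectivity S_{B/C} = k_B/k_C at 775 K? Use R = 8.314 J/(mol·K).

29.2

k_B/k_C = (A_B/A_C)·exp[−(E_B−E_C)/(RT)] = (A_B/A_C)·exp[(E_C−E_B)/(RT)].
(E_C−E_B)/(RT) = (71.8−40.7)×10³/(8.314×775) = 31100/6443 = 4.827.
k_B/k_C = (6.63×10^9/2.83×10^10)·exp(4.827) = 0.2343 × 124.8 = 29.2.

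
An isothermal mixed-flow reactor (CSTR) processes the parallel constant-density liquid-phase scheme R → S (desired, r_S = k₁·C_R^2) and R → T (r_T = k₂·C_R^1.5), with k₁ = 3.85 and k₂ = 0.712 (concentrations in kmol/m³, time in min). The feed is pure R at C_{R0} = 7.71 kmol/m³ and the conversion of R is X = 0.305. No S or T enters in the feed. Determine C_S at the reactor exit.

Exit C_R = C_{R0}(1−X) = 7.71×0.695 = 5.358 kmol/m³.
A CSTR operates uniformly at the exit composition, giving r_S = 110.5 and r_T = 8.832 (each k·C_R^n at C_R = 5.358).
Fraction of consumed R going to S: r_S/(r_S+r_T) = 0.9260.
C_S = 0.9260·C_{R0}·X = 0.9260×7.71×0.305 = 2.18 kmol/m³.

2.18 kmol/m³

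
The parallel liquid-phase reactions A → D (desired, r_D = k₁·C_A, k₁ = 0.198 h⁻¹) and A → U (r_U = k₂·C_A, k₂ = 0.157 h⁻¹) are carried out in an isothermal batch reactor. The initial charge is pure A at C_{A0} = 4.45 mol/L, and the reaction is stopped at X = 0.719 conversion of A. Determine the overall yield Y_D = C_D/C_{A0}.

C_A = C_{A0}(1−X) = 1.250 mol/L.
Both paths are first order in A, so the instantaneous fraction to D is constant: dC_D/d(−C_A) = k₁/(k₁+k₂) = 0.5577.
C_D = 0.5577·(C_{A0}−C_A) = 0.5577×3.200 = 1.78 mol/L.
Y_D = C_D/C_{A0} = 1.785/4.45 = 0.401.

0.401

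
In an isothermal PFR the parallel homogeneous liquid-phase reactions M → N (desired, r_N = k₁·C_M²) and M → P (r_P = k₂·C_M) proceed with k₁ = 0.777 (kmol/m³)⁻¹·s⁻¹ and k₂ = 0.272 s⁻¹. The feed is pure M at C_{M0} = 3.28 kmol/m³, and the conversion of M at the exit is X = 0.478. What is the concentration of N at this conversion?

1.37 kmol/m³

C_M = C_{M0}(1−X) = 1.712 kmol/m³.
Along a PFR/batch, dC_P/dC_M = −r_P/(r_N+r_P) = −k₂/(k₂+k₁·C_M).
Integrating from C_{M0} to C_M: C_P = (0.272/0.777)·ln[(0.272+0.777·3.28)/(0.272+0.777·1.71)] = 0.3501·ln(2.821/1.602) = 0.1979 kmol/m³.
Then C_N = (C_{M0}−C_M) − C_P = 1.568 − 0.1979 = 1.370 kmol/m³.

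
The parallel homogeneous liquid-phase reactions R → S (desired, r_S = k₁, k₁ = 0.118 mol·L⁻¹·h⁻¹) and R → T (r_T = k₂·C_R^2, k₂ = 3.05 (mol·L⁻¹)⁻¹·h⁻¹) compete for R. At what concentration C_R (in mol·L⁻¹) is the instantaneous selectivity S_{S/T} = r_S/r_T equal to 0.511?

S_{S/T} = (k₁/k₂)·C_R^-2 ⇒ C_R = (S·k₂/k₁)^(-0.5).
= (0.511×3.05/0.118)^(-0.5) = (13.21)^(-0.5) = 0.275 mol·L⁻¹.

0.275 mol·L⁻¹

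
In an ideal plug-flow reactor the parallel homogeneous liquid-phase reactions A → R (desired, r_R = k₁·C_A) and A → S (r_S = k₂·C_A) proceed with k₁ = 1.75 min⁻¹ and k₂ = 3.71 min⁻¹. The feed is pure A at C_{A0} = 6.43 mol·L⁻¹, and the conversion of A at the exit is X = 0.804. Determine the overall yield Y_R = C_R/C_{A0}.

0.258

C_A = C_{A0}(1−X) = 1.260 mol·L⁻¹.
Both paths are first order in A, so the instantaneous fraction to R is constant: dC_R/d(−C_A) = k₁/(k₁+k₂) = 0.3205.
C_R = 0.3205·(C_{A0}−C_A) = 0.3205×5.170 = 1.66 mol·L⁻¹.
Y_R = C_R/C_{A0} = 1.657/6.43 = 0.258.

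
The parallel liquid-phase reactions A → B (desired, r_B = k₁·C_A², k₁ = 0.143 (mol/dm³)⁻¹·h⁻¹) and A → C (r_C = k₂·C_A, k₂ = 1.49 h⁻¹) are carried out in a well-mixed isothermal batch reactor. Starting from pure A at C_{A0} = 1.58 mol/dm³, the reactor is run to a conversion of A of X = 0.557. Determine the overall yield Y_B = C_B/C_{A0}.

C_A = C_{A0}(1−X) = 0.6999 mol/dm³.
Along a PFR/batch, dC_C/dC_A = −r_C/(r_B+r_C) = −k₂/(k₂+k₁·C_A).
Integrating from C_{A0} to C_A: C_C = (1.49/0.143)·ln[(1.49+0.143·1.58)/(1.49+0.143·0.700)] = 10.42·ln(1.716/1.590) = 0.7937 mol/dm³.
Then C_B = (C_{A0}−C_A) − C_C = 0.8801 − 0.7937 = 0.08641 mol/dm³.
Y_B = C_B/C_{A0} = 0.08641/1.58 = 0.0547.

0.0547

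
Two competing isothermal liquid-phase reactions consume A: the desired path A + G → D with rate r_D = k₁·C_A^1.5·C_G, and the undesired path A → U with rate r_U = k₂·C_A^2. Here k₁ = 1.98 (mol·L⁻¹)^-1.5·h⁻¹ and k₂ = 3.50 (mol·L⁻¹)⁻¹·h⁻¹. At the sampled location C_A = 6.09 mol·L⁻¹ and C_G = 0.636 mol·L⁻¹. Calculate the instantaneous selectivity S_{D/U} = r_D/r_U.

S_{D/U} = r_D/r_U = (k₁·C_A^1.5·C_G)/(k₂·C_A^2) = (k₁/k₂)·C_A^-0.5·C_G.
= (1.98×6.090^1.5×0.6360) / (3.50×6.090^2) = 18.93/129.8 = 0.146.
The undesired path is higher order in A, so low C_A (CSTR or dilute feed) favours D.

0.146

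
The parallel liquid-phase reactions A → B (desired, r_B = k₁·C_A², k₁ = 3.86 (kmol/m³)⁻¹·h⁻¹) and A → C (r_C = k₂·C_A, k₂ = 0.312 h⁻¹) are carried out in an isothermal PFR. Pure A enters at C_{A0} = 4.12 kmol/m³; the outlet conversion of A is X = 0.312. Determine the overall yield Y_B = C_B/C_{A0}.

C_A = C_{A0}(1−X) = 2.835 kmol/m³.
Along a PFR/batch, dC_C/dC_A = −r_C/(r_B+r_C) = −k₂/(k₂+k₁·C_A).
Integrating from C_{A0} to C_A: C_C = (0.312/3.86)·ln[(0.312+3.86·4.12)/(0.312+3.86·2.83)] = 0.08083·ln(16.22/11.25) = 0.02953 kmol/m³.
Then C_B = (C_{A0}−C_A) − C_C = 1.285 − 0.02953 = 1.256 kmol/m³.
Y_B = C_B/C_{A0} = 1.256/4.12 = 0.305.

0.305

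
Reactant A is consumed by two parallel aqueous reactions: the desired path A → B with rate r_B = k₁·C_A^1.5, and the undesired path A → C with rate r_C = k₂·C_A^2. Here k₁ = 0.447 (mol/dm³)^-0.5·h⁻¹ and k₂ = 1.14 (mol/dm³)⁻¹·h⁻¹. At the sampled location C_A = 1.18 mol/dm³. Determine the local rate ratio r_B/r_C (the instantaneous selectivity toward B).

0.361

S_{B/C} = r_B/r_C = (k₁·C_A^1.5)/(k₂·C_A^2) = (k₁/k₂)·C_A^-0.5.
= (0.447×1.180^1.5) / (1.14×1.180^2) = 0.5730/1.587 = 0.361.
The undesired path is higher order in A, so low C_A (CSTR or dilute feed) favours B.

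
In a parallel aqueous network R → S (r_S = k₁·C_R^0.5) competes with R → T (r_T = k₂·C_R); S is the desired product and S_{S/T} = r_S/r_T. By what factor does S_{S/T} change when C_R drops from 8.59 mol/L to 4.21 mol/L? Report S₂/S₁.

1.43

S_{S/T} = (k₁/k₂)·C_R^-0.5, so S₂/S₁ = (C_{R,2}/C_{R,1})^-0.5.
= (4.21/8.59)^(-0.5) = (0.4901)^(-0.5) = 1.43.
Selectivity toward S rises as C_R falls — low-concentration operation is favoured.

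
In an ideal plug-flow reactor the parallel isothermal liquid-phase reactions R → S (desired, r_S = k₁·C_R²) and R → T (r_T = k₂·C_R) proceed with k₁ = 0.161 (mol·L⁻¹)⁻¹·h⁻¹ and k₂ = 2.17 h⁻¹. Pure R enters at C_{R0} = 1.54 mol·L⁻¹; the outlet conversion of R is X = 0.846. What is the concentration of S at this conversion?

C_R = C_{R0}(1−X) = 0.2372 mol·L⁻¹.
Along a PFR/batch, dC_T/dC_R = −r_T/(r_S+r_T) = −k₂/(k₂+k₁·C_R).
Integrating from C_{R0} to C_R: C_T = (2.17/0.161)·ln[(2.17+0.161·1.54)/(2.17+0.161·0.237)] = 13.48·ln(2.418/2.208) = 1.223 mol·L⁻¹.
Then C_S = (C_{R0}−C_R) − C_T = 1.303 − 1.223 = 0.07974 mol·L⁻¹.

0.0797 mol·L⁻¹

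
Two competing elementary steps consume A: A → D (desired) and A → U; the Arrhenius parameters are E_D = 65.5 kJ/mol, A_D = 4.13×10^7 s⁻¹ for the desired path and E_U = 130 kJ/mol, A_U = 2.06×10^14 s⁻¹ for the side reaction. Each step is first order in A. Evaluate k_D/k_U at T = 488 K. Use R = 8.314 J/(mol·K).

With equal orders, S_{D/U} = k_D/k_U = (A_D/A_U)·exp[(E_U−E_D)/(RT)].
(E_U−E_D)/(RT) = (130−65.5)×10³/(8.314×488) = 64500/4057 = 15.90.
k_D/k_U = (4.13×10^7/2.06×10^14)·exp(15.90) = 2.005×10^-7 × 8.021×10^6 = 1.61.

1.61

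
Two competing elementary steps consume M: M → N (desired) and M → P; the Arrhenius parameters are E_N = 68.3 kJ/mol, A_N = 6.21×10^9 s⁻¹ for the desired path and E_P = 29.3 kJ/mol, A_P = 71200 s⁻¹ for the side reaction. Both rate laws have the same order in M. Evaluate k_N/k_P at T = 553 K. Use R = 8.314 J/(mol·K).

With equal orders, S_{N/P} = k_N/k_P = (A_N/A_P)·exp[(E_P−E_N)/(RT)].
(E_P−E_N)/(RT) = (29.3−68.3)×10³/(8.314×553) = -39000/4598 = -8.483.
k_N/k_P = (6.21×10^9/71200)·exp(-8.483) = 87219 × 2.070×10^-4 = 18.1.

18.1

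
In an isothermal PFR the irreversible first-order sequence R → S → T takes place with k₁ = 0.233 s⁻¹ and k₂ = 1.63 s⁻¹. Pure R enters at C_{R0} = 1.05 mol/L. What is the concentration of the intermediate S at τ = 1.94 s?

0.104 mol/L

The intermediate concentration in a first-order A→B→C sequence is C_S = k₁C_{R0}(e^(−k₁τ) − e^(−k₂τ))/(k₂−k₁).
e^(−k₁τ) = e^(−0.233×1.94) = e^(−0.4520) = 0.6363; e^(−k₂τ) = e^(−3.162) = 0.04233.
C_S = 0.233×1.05/(1.63−0.233) × (0.6363−0.04233) = 0.1751×0.5940 = 0.1040 mol/L.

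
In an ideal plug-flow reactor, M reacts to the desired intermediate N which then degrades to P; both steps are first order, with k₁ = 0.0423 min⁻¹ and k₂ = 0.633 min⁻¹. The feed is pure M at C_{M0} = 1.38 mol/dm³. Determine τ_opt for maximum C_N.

For first-order series the maximum of C_N occurs at τ_opt = ln(k₂/k₁)/(k₂−k₁).
= ln(0.633/0.0423)/(0.633−0.0423) = ln(14.96)/0.5907 = 2.706/0.5907 = 4.58 min.

4.58 min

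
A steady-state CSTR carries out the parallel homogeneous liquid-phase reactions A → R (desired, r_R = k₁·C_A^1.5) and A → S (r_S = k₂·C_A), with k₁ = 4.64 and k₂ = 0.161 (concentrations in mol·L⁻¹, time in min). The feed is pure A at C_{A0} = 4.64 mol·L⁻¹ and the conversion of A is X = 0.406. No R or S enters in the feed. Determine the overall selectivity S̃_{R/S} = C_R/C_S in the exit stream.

47.8

Exit C_A = C_{A0}(1−X) = 4.64×0.594 = 2.756 mol·L⁻¹.
Rates in a CSTR are evaluated at the outlet concentration: r_R = 4.64×2.756^1.5 = 21.23, r_S = 0.161×2.756 = 0.4437.
Overall selectivity = C_R/C_S = r_Rτ/(r_Sτ) = r_R/r_S = 47.8.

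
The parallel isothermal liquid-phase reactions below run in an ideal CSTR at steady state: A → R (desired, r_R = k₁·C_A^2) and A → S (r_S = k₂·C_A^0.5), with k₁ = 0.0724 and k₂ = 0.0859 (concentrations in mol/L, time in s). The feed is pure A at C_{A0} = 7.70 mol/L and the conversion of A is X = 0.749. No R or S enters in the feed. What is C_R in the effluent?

Exit C_A = C_{A0}(1−X) = 7.70×0.251 = 1.933 mol/L.
Rates in a CSTR are evaluated at the outlet concentration: r_R = 0.0724×1.933^2 = 0.2704, r_S = 0.0859×1.933^0.5 = 0.1194.
Fraction of consumed A going to R: r_R/(r_R+r_S) = 0.6937.
C_R = 0.6937·C_{A0}·X = 0.6937×7.70×0.749 = 4.00 mol/L.

4.00 mol/L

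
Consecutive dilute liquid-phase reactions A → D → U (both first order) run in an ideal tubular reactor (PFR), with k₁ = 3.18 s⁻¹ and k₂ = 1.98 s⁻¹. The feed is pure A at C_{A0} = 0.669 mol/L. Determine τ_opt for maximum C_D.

Setting dC_D/dτ = 0 gives τ_opt = ln(k₂/k₁)/(k₂−k₁).
= ln(1.98/3.18)/(1.98−3.18) = ln(0.6226)/-1.200 = -0.4738/-1.200 = 0.395 s.

0.395 s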